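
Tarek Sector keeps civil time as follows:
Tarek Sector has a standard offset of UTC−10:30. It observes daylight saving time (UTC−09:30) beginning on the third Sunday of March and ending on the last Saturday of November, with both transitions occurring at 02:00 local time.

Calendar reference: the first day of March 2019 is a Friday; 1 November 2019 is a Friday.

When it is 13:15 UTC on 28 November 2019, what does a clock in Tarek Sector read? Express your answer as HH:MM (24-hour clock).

03:45

1 March 2019 is a Friday, so the first Sunday is March 3 and the third is March 17.
1 November 2019 is a Friday, so Saturdays fall on 2, 9, 16, 23, 30; the last is November 30.
At the standard offset (UTC−10:30), 13:15 UTC − 10h30m = 02:45 Tarek Sector standard time.
The standard-time date in Tarek Sector, 28 November 2019, lies within the daylight-saving period (17 March – 30 November), so Tarek Sector is on daylight time, UTC−09:30.
13:15 UTC − 9h30m = 03:45 local.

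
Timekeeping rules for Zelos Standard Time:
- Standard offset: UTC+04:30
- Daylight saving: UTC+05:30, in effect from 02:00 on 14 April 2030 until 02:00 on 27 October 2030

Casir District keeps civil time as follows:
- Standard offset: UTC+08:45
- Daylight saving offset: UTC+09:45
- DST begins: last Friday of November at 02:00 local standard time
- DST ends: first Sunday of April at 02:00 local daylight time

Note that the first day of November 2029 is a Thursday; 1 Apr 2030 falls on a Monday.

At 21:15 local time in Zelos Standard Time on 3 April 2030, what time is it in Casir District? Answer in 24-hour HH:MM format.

3 April 2030 is outside the daylight-saving period (14 April – 27 October), so Zelos Standard Time is on standard time, UTC+04:30.
21:15 Zelos Standard Time − 4h30m = 16:45 UTC.
1 November 2029 is a Thursday, so Fridays fall on 2, 9, 16, 23, 30; the last is November 30.
1 April 2030 is a Monday, so the first Sunday is April 7.
At the standard offset (UTC+08:45), 16:45 UTC + 8h45m = 01:30 Casir District standard time (rolling into the next day, 4 April 2030).
The standard-time date in Casir District, 4 April 2030, lies within the daylight-saving period (30 November 2029 – 7 April 2030), so Casir District is on daylight time, UTC+09:45.
16:45 UTC + 9h45m = 02:30 Casir District (rolling into the next day, 4 April 2030).

02:30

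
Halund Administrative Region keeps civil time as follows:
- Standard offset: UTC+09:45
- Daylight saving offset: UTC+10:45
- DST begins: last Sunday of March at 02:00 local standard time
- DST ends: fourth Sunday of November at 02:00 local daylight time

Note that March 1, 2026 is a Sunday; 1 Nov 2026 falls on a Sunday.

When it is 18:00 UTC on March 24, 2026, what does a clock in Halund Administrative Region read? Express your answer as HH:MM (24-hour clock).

03:45

1 March 2026 is a Sunday, so Sundays fall on 1, 8, 15, 22, 29; the last is March 29.
1 November 2026 is a Sunday, so the first Sunday is November 1 and the fourth is November 22.
At the standard offset (UTC+09:45), 18:00 UTC + 9h45m = 03:45 Halund Administrative Region standard time (rolling into the next day, 25 March 2026).
Daylight saving runs 29 March – 22 November; the standard-time date in Halund Administrative Region, March 25, 2026, is outside that window, so Halund Administrative Region is on standard time at UTC+09:45.
18:00 UTC + 9h45m = 03:45 local (rolling into the next day, 25 March 2026).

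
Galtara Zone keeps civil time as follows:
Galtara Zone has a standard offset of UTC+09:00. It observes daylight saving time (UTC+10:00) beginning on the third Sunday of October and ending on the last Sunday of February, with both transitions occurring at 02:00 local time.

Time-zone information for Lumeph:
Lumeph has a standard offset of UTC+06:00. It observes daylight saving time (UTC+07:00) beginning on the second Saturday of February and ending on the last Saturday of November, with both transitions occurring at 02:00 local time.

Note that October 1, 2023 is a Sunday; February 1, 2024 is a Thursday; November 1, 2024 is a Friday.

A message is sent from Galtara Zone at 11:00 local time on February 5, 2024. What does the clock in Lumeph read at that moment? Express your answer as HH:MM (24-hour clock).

07:00

1 October 2023 is a Sunday, so the first Sunday is October 1 and the third is October 15.
1 February 2024 is a Thursday, so Sundays fall on 4, 11, 18, 25; the last is February 25.
February 5, 2024 falls between 15 October 2023 and 25 February 2024, so daylight saving is in effect and Galtara Zone is at UTC+10:00.
11:00 Galtara Zone − 10h = 01:00 UTC.
1 February 2024 is a Thursday, so the first Saturday is February 3 and the second is February 10.
1 November 2024 is a Friday, so Saturdays fall on 2, 9, 16, 23, 30; the last is November 30.
At the standard offset (UTC+06:00), 01:00 UTC + 6h = 07:00 Lumeph standard time.
The standard-time date in Lumeph, February 5, 2024, is outside the daylight-saving period (10 February – 30 November), so Lumeph is on standard time, UTC+06:00.
01:00 UTC + 6h = 07:00 Lumeph.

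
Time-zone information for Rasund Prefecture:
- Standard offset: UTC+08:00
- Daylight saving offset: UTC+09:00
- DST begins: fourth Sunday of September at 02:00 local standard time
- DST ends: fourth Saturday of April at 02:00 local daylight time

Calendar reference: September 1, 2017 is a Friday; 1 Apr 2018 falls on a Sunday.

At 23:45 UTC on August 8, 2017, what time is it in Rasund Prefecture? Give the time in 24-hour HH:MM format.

07:45

1 September 2017 is a Friday, so the first Sunday is September 3 and the fourth is September 24.
1 April 2018 is a Sunday, so the first Saturday is April 7 and the fourth is April 28.
At the standard offset (UTC+08:00), 23:45 UTC + 8h = 07:45 Rasund Prefecture standard time (rolling into the next day, 9 August 2017).
The standard-time date in Rasund Prefecture, August 9, 2017, is outside the daylight-saving period (24 September 2017 – 28 April 2018), so Rasund Prefecture is on standard time, UTC+08:00.
23:45 UTC + 8h = 07:45 local (rolling into the next day, 9 August 2017).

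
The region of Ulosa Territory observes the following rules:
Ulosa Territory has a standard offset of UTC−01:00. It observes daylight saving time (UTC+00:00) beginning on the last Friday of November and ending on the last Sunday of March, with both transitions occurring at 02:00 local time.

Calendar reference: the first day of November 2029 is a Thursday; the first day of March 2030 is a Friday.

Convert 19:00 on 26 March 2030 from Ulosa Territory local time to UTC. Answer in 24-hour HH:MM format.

19:00

1 November 2029 is a Thursday, so Fridays fall on 2, 9, 16, 23, 30; the last is November 30.
1 March 2030 is a Friday, so Sundays fall on 3, 10, 17, 24, 31; the last is March 31.
26 March 2030 falls between 30 November 2029 and 31 March 2030, so daylight saving is in effect and Ulosa Territory is at UTC+00:00.
19:00 local − 0h = 19:00 UTC.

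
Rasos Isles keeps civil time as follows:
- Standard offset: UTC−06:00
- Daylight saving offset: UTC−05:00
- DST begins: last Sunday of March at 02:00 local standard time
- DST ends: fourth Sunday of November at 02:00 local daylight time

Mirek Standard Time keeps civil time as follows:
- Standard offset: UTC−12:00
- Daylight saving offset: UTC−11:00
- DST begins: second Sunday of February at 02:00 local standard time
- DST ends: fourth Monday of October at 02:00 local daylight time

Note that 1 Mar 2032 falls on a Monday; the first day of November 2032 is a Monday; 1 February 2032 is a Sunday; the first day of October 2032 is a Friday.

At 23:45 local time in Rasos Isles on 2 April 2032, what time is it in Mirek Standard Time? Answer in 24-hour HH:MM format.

1 March 2032 is a Monday, so Sundays fall on 7, 14, 21, 28; the last is March 28.
1 November 2032 is a Monday, so the first Sunday is November 7 and the fourth is November 28.
2 April 2032 falls between 28 March and 28 November, so daylight saving is in effect and Rasos Isles is at UTC−05:00.
23:45 Rasos Isles + 5h = 04:45 UTC (rolling into the next day, 3 April 2032).
1 February 2032 is a Sunday, so the first Sunday is February 1 and the second is February 8.
1 October 2032 is a Friday, so the first Monday is October 4 and the fourth is October 25.
At the standard offset (UTC−12:00), 04:45 UTC − 12h = 16:45 Mirek Standard Time standard time (rolling into the previous day, 2 April 2032).
The standard-time date in Mirek Standard Time, 2 April 2032, lies within the daylight-saving period (8 February – 25 October), so Mirek Standard Time is on daylight time, UTC−11:00.
04:45 UTC − 11h = 17:45 Mirek Standard Time (rolling into the previous day, 2 April 2032).

17:45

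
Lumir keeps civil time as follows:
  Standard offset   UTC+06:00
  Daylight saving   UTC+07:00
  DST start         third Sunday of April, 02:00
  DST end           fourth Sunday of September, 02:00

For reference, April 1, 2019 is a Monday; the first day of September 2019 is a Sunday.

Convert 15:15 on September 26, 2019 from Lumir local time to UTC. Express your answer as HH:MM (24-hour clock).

09:15

1 April 2019 is a Monday, so the first Sunday is April 7 and the third is April 21.
1 September 2019 is a Sunday, so the first Sunday is September 1 and the fourth is September 22.
September 26, 2019 does not fall between 21 April and 22 September, so daylight saving is not in effect and Lumir is at UTC+06:00.
15:15 local − 6h = 09:15 UTC.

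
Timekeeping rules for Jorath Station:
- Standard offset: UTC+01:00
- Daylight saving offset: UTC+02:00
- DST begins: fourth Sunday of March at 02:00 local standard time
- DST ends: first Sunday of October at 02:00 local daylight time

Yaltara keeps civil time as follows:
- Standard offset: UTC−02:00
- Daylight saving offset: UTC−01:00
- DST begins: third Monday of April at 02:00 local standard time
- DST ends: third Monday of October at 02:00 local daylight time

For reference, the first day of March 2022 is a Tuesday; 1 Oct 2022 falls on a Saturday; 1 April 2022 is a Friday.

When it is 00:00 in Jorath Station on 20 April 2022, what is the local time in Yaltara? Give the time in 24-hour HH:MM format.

1 March 2022 is a Tuesday, so the first Sunday is March 6 and the fourth is March 27.
1 October 2022 is a Saturday, so the first Sunday is October 2.
20 April 2022 falls between 27 March and 2 October, so daylight saving is in effect and Jorath Station is at UTC+02:00.
00:00 Jorath Station − 2h = 22:00 UTC (rolling into the previous day, 19 April 2022).
1 April 2022 is a Friday, so the first Monday is April 4 and the third is April 18.
1 October 2022 is a Saturday, so the first Monday is October 3 and the third is October 17.
At the standard offset (UTC−02:00), 22:00 UTC − 2h = 20:00 Yaltara standard time.
The standard-time date in Yaltara, 19 April 2022, lies within the daylight-saving period (18 April – 17 October), so Yaltara is on daylight time, UTC−01:00.
22:00 UTC − 1h = 21:00 Yaltara.

21:00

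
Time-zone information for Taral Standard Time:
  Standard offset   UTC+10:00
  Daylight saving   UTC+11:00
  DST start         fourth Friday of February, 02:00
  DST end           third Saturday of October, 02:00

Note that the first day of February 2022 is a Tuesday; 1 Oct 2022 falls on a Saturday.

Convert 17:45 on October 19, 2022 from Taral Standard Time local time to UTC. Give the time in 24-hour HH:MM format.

1 February 2022 is a Tuesday, so the first Friday is February 4 and the fourth is February 25.
1 October 2022 is a Saturday, so the first Saturday is October 1 and the third is October 15.
October 19, 2022 does not fall between 25 February and 15 October, so daylight saving is not in effect and Taral Standard Time is at UTC+10:00.
17:45 local − 10h = 07:45 UTC.

07:45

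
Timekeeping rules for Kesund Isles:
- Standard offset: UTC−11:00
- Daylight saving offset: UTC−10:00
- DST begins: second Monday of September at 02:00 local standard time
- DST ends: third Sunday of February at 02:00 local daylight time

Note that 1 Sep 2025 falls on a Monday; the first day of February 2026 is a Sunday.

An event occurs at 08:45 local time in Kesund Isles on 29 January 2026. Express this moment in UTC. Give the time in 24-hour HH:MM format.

1 September 2025 is a Monday, so the first Monday is September 1 and the second is September 8.
1 February 2026 is a Sunday, so the first Sunday is February 1 and the third is February 15.
29 January 2026 lies within the daylight-saving period (8 September 2025 – 15 February 2026), so Kesund Isles is on daylight time, UTC−10:00.
08:45 local + 10h = 18:45 UTC.

18:45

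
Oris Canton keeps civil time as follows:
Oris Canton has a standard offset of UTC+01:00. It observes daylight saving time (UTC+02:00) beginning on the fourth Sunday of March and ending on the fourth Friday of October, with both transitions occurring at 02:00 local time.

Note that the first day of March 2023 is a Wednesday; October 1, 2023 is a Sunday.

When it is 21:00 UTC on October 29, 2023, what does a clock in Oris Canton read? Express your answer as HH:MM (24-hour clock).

22:00

1 March 2023 is a Wednesday, so the first Sunday is March 5 and the fourth is March 26.
1 October 2023 is a Sunday, so the first Friday is October 6 and the fourth is October 27.
At the standard offset (UTC+01:00), 21:00 UTC + 1h = 22:00 Oris Canton standard time.
Daylight saving runs 26 March – 27 October; the standard-time date in Oris Canton, October 29, 2023, is outside that window, so Oris Canton is on standard time at UTC+01:00.
21:00 UTC + 1h = 22:00 local.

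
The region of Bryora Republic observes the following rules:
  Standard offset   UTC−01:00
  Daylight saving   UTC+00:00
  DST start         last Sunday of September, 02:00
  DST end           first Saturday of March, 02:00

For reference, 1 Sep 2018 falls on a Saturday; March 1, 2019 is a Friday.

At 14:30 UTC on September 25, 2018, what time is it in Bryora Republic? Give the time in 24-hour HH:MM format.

1 September 2018 is a Saturday, so Sundays fall on 2, 9, 16, 23, 30; the last is September 30.
1 March 2019 is a Friday, so the first Saturday is March 2.
At the standard offset (UTC−01:00), 14:30 UTC − 1h = 13:30 Bryora Republic standard time.
The standard-time date in Bryora Republic, September 25, 2018, is outside the daylight-saving period (30 September 2018 – 2 March 2019), so Bryora Republic is on standard time, UTC−01:00.
14:30 UTC − 1h = 13:30 local.

13:30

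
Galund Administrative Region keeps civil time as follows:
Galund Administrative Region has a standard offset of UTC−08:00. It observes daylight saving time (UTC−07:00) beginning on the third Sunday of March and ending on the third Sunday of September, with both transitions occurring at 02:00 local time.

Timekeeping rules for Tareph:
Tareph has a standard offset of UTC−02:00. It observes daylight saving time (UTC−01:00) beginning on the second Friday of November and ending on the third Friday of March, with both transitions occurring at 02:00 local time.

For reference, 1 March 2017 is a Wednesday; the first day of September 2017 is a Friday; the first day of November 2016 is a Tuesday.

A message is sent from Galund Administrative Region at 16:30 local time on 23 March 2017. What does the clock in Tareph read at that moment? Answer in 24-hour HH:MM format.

1 March 2017 is a Wednesday, so the first Sunday is March 5 and the third is March 19.
1 September 2017 is a Friday, so the first Sunday is September 3 and the third is September 17.
23 March 2017 falls between 19 March and 17 September, so daylight saving is in effect and Galund Administrative Region is at UTC−07:00.
16:30 Galund Administrative Region + 7h = 23:30 UTC.
1 November 2016 is a Tuesday, so the first Friday is November 4 and the second is November 11.
1 March 2017 is a Wednesday, so the first Friday is March 3 and the third is March 17.
At the standard offset (UTC−02:00), 23:30 UTC − 2h = 21:30 Tareph standard time.
The standard-time date in Tareph, 23 March 2017, is outside the daylight-saving period (11 November 2016 – 17 March 2017), so Tareph is on standard time, UTC−02:00.
23:30 UTC − 2h = 21:30 Tareph.

21:30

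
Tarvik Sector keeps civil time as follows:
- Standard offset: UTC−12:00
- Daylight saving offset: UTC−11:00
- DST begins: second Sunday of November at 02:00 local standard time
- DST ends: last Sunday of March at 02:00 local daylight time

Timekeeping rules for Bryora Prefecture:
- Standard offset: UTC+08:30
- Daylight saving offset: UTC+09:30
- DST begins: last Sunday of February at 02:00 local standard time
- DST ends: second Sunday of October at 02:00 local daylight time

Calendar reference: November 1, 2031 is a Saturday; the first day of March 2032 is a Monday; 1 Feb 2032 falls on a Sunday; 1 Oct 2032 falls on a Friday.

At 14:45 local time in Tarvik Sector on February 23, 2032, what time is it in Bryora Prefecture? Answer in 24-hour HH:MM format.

10:15

1 November 2031 is a Saturday, so the first Sunday is November 2 and the second is November 9.
1 March 2032 is a Monday, so Sundays fall on 7, 14, 21, 28; the last is March 28.
February 23, 2032 lies within the daylight-saving period (9 November 2031 – 28 March 2032), so Tarvik Sector is on daylight time, UTC−11:00.
14:45 Tarvik Sector + 11h = 01:45 UTC (rolling into the next day, 24 February 2032).
1 February 2032 is a Sunday, so Sundays fall on 1, 8, 15, 22, 29; the last is February 29.
1 October 2032 is a Friday, so the first Sunday is October 3 and the second is October 10.
At the standard offset (UTC+08:30), 01:45 UTC + 8h30m = 10:15 Bryora Prefecture standard time.
The standard-time date in Bryora Prefecture, February 24, 2032, is outside the daylight-saving period (29 February – 10 October), so Bryora Prefecture is on standard time, UTC+08:30.
01:45 UTC + 8h30m = 10:15 Bryora Prefecture.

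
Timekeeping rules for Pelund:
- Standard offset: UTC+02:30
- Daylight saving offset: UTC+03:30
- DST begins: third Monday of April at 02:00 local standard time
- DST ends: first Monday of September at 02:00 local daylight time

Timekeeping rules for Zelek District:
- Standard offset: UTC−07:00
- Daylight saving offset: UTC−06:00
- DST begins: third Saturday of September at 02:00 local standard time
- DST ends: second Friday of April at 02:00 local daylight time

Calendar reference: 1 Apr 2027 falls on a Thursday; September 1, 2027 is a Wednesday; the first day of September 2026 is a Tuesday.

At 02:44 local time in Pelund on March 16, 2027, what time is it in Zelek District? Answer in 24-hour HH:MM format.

18:14

1 April 2027 is a Thursday, so the first Monday is April 5 and the third is April 19.
1 September 2027 is a Wednesday, so the first Monday is September 6.
Daylight saving runs 19 April – 6 September; March 16, 2027 is outside that window, so Pelund is on standard time at UTC+02:30.
02:44 Pelund − 2h30m = 00:14 UTC.
1 September 2026 is a Tuesday, so the first Saturday is September 5 and the third is September 19.
1 April 2027 is a Thursday, so the first Friday is April 2 and the second is April 9.
At the standard offset (UTC−07:00), 00:14 UTC − 7h = 17:14 Zelek District standard time (rolling into the previous day, 15 March 2027).
The standard-time date in Zelek District, March 15, 2027, lies within the daylight-saving period (19 September 2026 – 9 April 2027), so Zelek District is on daylight time, UTC−06:00.
00:14 UTC − 6h = 18:14 Zelek District (rolling into the previous day, 15 March 2027).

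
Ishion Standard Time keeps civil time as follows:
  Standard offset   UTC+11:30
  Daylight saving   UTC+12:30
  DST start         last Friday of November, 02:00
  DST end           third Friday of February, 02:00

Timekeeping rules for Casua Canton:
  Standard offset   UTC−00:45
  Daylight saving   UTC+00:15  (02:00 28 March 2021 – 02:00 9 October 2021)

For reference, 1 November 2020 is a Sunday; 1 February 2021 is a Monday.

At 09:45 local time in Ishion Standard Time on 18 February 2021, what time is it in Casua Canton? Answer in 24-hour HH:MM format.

1 November 2020 is a Sunday, so Fridays fall on 6, 13, 20, 27; the last is November 27.
1 February 2021 is a Monday, so the first Friday is February 5 and the third is February 19.
18 February 2021 lies within the daylight-saving period (27 November 2020 – 19 February 2021), so Ishion Standard Time is on daylight time, UTC+12:30.
09:45 Ishion Standard Time − 12h30m = 21:15 UTC (rolling into the previous day, 17 February 2021).
At the standard offset (UTC−00:45), 21:15 UTC − 0h45m = 20:30 Casua Canton standard time.
The standard-time date in Casua Canton, 17 February 2021, is outside the daylight-saving period (28 March – 9 October), so Casua Canton is on standard time, UTC−00:45.
21:15 UTC − 0h45m = 20:30 Casua Canton.

20:30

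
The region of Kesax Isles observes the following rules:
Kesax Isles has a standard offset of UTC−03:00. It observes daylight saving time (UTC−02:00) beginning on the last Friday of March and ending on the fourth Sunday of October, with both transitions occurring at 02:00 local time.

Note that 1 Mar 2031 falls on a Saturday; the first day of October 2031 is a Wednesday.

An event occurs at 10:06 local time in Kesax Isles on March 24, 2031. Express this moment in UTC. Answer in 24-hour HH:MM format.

13:06

1 March 2031 is a Saturday, so Fridays fall on 7, 14, 21, 28; the last is March 28.
1 October 2031 is a Wednesday, so the first Sunday is October 5 and the fourth is October 26.
Daylight saving runs 28 March – 26 October; March 24, 2031 is outside that window, so Kesax Isles is on standard time at UTC−03:00.
10:06 local + 3h = 13:06 UTC.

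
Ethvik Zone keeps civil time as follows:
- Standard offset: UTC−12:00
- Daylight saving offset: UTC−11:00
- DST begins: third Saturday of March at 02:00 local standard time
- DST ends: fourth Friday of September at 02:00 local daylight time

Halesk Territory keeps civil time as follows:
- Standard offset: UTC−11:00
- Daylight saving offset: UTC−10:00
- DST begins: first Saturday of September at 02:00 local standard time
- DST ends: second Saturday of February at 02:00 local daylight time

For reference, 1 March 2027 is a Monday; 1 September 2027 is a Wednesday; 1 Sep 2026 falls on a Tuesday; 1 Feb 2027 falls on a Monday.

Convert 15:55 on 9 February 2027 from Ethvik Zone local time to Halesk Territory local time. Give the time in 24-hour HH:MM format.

1 March 2027 is a Monday, so the first Saturday is March 6 and the third is March 20.
1 September 2027 is a Wednesday, so the first Friday is September 3 and the fourth is September 24.
Daylight saving runs 20 March – 24 September; 9 February 2027 is outside that window, so Ethvik Zone is on standard time at UTC−12:00.
15:55 Ethvik Zone + 12h = 03:55 UTC (rolling into the next day, 10 February 2027).
1 September 2026 is a Tuesday, so the first Saturday is September 5.
1 February 2027 is a Monday, so the first Saturday is February 6 and the second is February 13.
At the standard offset (UTC−11:00), 03:55 UTC − 11h = 16:55 Halesk Territory standard time (rolling into the previous day, 9 February 2027).
Daylight saving runs 5 September 2026 – 13 February 2027; the standard-time date in Halesk Territory, 9 February 2027, is inside that window, so Halesk Territory is at UTC−10:00.
03:55 UTC − 10h = 17:55 Halesk Territory (rolling into the previous day, 9 February 2027).

17:55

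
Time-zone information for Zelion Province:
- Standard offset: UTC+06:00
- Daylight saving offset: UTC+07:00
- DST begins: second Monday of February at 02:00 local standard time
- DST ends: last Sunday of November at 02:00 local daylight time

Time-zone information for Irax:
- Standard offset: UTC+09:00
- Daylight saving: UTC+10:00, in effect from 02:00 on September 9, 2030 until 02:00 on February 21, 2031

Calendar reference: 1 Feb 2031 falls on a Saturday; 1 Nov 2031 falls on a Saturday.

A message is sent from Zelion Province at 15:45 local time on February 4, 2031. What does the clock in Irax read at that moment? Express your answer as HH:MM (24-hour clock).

1 February 2031 is a Saturday, so the first Monday is February 3 and the second is February 10.
1 November 2031 is a Saturday, so Sundays fall on 2, 9, 16, 23, 30; the last is November 30.
February 4, 2031 does not fall between 10 February and 30 November, so daylight saving is not in effect and Zelion Province is at UTC+06:00.
15:45 Zelion Province − 6h = 09:45 UTC.
At the standard offset (UTC+09:00), 09:45 UTC + 9h = 18:45 Irax standard time.
The standard-time date in Irax, February 4, 2031, lies within the daylight-saving period (9 September 2030 – 21 February 2031), so Irax is on daylight time, UTC+10:00.
09:45 UTC + 10h = 19:45 Irax.

19:45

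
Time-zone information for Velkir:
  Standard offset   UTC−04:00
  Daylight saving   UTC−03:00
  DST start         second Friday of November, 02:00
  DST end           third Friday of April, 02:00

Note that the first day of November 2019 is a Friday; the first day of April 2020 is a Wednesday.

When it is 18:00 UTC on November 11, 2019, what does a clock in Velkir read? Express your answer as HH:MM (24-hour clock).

1 November 2019 is a Friday, so the first Friday is November 1 and the second is November 8.
1 April 2020 is a Wednesday, so the first Friday is April 3 and the third is April 17.
At the standard offset (UTC−04:00), 18:00 UTC − 4h = 14:00 Velkir standard time.
The standard-time date in Velkir, November 11, 2019, lies within the daylight-saving period (8 November 2019 – 17 April 2020), so Velkir is on daylight time, UTC−03:00.
18:00 UTC − 3h = 15:00 local.

15:00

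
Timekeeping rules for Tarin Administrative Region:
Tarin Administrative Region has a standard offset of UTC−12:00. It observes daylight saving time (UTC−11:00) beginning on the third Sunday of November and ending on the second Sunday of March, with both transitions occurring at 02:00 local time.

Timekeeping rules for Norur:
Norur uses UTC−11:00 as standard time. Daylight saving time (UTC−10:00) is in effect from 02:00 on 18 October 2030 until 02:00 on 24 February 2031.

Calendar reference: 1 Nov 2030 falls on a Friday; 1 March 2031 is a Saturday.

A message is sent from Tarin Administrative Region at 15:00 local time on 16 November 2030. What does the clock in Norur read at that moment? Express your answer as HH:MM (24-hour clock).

1 November 2030 is a Friday, so the first Sunday is November 3 and the third is November 17.
1 March 2031 is a Saturday, so the first Sunday is March 2 and the second is March 9.
16 November 2030 is outside the daylight-saving period (17 November 2030 – 9 March 2031), so Tarin Administrative Region is on standard time, UTC−12:00.
15:00 Tarin Administrative Region + 12h = 03:00 UTC (rolling into the next day, 17 November 2030).
At the standard offset (UTC−11:00), 03:00 UTC − 11h = 16:00 Norur standard time (rolling into the previous day, 16 November 2030).
Daylight saving runs 18 October 2030 – 24 February 2031; the standard-time date in Norur, 16 November 2030, is inside that window, so Norur is at UTC−10:00.
03:00 UTC − 10h = 17:00 Norur (rolling into the previous day, 16 November 2030).

17:00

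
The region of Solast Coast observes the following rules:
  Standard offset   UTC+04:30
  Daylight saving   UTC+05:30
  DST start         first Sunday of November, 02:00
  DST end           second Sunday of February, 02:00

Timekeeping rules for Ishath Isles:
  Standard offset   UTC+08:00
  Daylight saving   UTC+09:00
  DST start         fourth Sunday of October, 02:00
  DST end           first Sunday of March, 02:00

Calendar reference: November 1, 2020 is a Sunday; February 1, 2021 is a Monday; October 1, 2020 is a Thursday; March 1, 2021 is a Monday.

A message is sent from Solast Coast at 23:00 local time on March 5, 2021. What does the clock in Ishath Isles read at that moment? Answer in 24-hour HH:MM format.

03:30

1 November 2020 is a Sunday, so the first Sunday is November 1.
1 February 2021 is a Monday, so the first Sunday is February 7 and the second is February 14.
Daylight saving runs 1 November 2020 – 14 February 2021; March 5, 2021 is outside that window, so Solast Coast is on standard time at UTC+04:30.
23:00 Solast Coast − 4h30m = 18:30 UTC.
1 October 2020 is a Thursday, so the first Sunday is October 4 and the fourth is October 25.
1 March 2021 is a Monday, so the first Sunday is March 7.
At the standard offset (UTC+08:00), 18:30 UTC + 8h = 02:30 Ishath Isles standard time (rolling into the next day, 6 March 2021).
Daylight saving runs 25 October 2020 – 7 March 2021; the standard-time date in Ishath Isles, March 6, 2021, is inside that window, so Ishath Isles is at UTC+09:00.
18:30 UTC + 9h = 03:30 Ishath Isles (rolling into the next day, 6 March 2021).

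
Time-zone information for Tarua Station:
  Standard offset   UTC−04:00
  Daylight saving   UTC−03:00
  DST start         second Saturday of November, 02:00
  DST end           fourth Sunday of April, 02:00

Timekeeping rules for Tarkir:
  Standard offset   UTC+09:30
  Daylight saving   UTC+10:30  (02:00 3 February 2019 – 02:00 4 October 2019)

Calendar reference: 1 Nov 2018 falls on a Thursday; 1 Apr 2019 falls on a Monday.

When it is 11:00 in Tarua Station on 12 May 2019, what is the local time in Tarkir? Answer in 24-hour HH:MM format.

1 November 2018 is a Thursday, so the first Saturday is November 3 and the second is November 10.
1 April 2019 is a Monday, so the first Sunday is April 7 and the fourth is April 28.
Daylight saving runs 10 November 2018 – 28 April 2019; 12 May 2019 is outside that window, so Tarua Station is on standard time at UTC−04:00.
11:00 Tarua Station + 4h = 15:00 UTC.
At the standard offset (UTC+09:30), 15:00 UTC + 9h30m = 00:30 Tarkir standard time (rolling into the next day, 13 May 2019).
Daylight saving runs 3 February – 4 October; the standard-time date in Tarkir, 13 May 2019, is inside that window, so Tarkir is at UTC+10:30.
15:00 UTC + 10h30m = 01:30 Tarkir (rolling into the next day, 13 May 2019).

01:30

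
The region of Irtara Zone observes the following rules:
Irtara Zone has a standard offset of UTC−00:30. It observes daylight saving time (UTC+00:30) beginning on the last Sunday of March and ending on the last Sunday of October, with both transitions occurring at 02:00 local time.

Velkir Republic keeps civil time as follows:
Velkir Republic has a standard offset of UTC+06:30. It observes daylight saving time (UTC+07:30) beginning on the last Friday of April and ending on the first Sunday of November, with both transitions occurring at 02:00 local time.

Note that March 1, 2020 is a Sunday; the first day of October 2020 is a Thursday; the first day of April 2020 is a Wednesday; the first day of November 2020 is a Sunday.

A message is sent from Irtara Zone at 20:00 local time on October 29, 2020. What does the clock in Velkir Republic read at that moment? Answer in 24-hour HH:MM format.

1 March 2020 is a Sunday, so Sundays fall on 1, 8, 15, 22, 29; the last is March 29.
1 October 2020 is a Thursday, so Sundays fall on 4, 11, 18, 25; the last is October 25.
Daylight saving runs 29 March – 25 October; October 29, 2020 is outside that window, so Irtara Zone is on standard time at UTC−00:30.
20:00 Irtara Zone + 0h30m = 20:30 UTC.
1 April 2020 is a Wednesday, so Fridays fall on 3, 10, 17, 24; the last is April 24.
1 November 2020 is a Sunday, so the first Sunday is November 1.
At the standard offset (UTC+06:30), 20:30 UTC + 6h30m = 03:00 Velkir Republic standard time (rolling into the next day, 30 October 2020).
Daylight saving runs 24 April – 1 November; the standard-time date in Velkir Republic, October 30, 2020, is inside that window, so Velkir Republic is at UTC+07:30.
20:30 UTC + 7h30m = 04:00 Velkir Republic (rolling into the next day, 30 October 2020).

04:00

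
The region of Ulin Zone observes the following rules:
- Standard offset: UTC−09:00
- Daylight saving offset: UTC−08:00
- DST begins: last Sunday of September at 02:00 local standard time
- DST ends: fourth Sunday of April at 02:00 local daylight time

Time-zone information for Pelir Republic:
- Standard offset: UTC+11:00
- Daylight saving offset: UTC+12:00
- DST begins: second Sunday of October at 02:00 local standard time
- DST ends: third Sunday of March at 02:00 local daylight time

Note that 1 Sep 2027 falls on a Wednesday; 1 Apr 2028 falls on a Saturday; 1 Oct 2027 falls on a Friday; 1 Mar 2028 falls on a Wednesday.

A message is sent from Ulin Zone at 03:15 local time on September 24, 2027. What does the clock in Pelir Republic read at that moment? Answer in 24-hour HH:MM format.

23:15

1 September 2027 is a Wednesday, so Sundays fall on 5, 12, 19, 26; the last is September 26.
1 April 2028 is a Saturday, so the first Sunday is April 2 and the fourth is April 23.
September 24, 2027 is outside the daylight-saving period (26 September 2027 – 23 April 2028), so Ulin Zone is on standard time, UTC−09:00.
03:15 Ulin Zone + 9h = 12:15 UTC.
1 October 2027 is a Friday, so the first Sunday is October 3 and the second is October 10.
1 March 2028 is a Wednesday, so the first Sunday is March 5 and the third is March 19.
At the standard offset (UTC+11:00), 12:15 UTC + 11h = 23:15 Pelir Republic standard time.
Daylight saving runs 10 October 2027 – 19 March 2028; the standard-time date in Pelir Republic, September 24, 2027, is outside that window, so Pelir Republic is on standard time at UTC+11:00.
12:15 UTC + 11h = 23:15 Pelir Republic.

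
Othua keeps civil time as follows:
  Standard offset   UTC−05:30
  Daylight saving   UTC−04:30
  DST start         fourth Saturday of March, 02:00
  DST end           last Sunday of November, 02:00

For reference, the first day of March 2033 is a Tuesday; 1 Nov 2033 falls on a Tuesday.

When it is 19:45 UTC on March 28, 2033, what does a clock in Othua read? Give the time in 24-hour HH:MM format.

1 March 2033 is a Tuesday, so the first Saturday is March 5 and the fourth is March 26.
1 November 2033 is a Tuesday, so Sundays fall on 6, 13, 20, 27; the last is November 27.
At the standard offset (UTC−05:30), 19:45 UTC − 5h30m = 14:15 Othua standard time.
The standard-time date in Othua, March 28, 2033, lies within the daylight-saving period (26 March – 27 November), so Othua is on daylight time, UTC−04:30.
19:45 UTC − 4h30m = 15:15 local.

15:15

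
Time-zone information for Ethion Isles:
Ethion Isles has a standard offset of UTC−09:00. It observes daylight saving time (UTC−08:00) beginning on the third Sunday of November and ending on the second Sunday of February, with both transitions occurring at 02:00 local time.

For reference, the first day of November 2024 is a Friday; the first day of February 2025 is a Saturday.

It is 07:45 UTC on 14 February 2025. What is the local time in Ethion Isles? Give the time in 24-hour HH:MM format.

1 November 2024 is a Friday, so the first Sunday is November 3 and the third is November 17.
1 February 2025 is a Saturday, so the first Sunday is February 2 and the second is February 9.
At the standard offset (UTC−09:00), 07:45 UTC − 9h = 22:45 Ethion Isles standard time (rolling into the previous day, 13 February 2025).
The standard-time date in Ethion Isles, 13 February 2025, is outside the daylight-saving period (17 November 2024 – 9 February 2025), so Ethion Isles is on standard time, UTC−09:00.
07:45 UTC − 9h = 22:45 local (rolling into the previous day, 13 February 2025).

22:45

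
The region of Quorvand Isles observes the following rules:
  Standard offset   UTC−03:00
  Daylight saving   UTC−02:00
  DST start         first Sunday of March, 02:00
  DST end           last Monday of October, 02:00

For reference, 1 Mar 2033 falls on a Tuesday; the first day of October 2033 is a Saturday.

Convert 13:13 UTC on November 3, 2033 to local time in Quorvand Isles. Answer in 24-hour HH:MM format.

1 March 2033 is a Tuesday, so the first Sunday is March 6.
1 October 2033 is a Saturday, so Mondays fall on 3, 10, 17, 24, 31; the last is October 31.
At the standard offset (UTC−03:00), 13:13 UTC − 3h = 10:13 Quorvand Isles standard time.
The standard-time date in Quorvand Isles, November 3, 2033, does not fall between 6 March and 31 October, so daylight saving is not in effect and Quorvand Isles is at UTC−03:00.
13:13 UTC − 3h = 10:13 local.

10:13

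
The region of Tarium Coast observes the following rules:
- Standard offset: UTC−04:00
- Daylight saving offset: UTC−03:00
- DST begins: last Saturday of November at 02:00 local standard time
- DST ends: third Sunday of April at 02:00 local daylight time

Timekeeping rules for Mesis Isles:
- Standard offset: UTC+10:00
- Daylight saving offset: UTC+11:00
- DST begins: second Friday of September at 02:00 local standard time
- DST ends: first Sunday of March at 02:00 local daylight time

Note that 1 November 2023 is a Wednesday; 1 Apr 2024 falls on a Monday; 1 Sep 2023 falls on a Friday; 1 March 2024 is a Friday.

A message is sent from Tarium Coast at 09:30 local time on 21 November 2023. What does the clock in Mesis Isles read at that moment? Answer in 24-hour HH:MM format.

1 November 2023 is a Wednesday, so Saturdays fall on 4, 11, 18, 25; the last is November 25.
1 April 2024 is a Monday, so the first Sunday is April 7 and the third is April 21.
21 November 2023 does not fall between 25 November 2023 and 21 April 2024, so daylight saving is not in effect and Tarium Coast is at UTC−04:00.
09:30 Tarium Coast + 4h = 13:30 UTC.
1 September 2023 is a Friday, so the first Friday is September 1 and the second is September 8.
1 March 2024 is a Friday, so the first Sunday is March 3.
At the standard offset (UTC+10:00), 13:30 UTC + 10h = 23:30 Mesis Isles standard time.
The standard-time date in Mesis Isles, 21 November 2023, falls between 8 September 2023 and 3 March 2024, so daylight saving is in effect and Mesis Isles is at UTC+11:00.
13:30 UTC + 11h = 00:30 Mesis Isles (rolling into the next day, 22 November 2023).

00:30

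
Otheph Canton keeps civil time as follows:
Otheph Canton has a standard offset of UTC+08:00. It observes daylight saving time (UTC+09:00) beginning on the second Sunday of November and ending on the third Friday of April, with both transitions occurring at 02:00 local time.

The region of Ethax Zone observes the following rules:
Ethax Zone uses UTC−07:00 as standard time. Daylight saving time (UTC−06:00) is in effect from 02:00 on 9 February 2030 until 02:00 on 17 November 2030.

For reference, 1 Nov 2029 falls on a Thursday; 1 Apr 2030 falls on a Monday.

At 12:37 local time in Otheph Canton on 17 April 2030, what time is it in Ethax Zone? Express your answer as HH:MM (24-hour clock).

1 November 2029 is a Thursday, so the first Sunday is November 4 and the second is November 11.
1 April 2030 is a Monday, so the first Friday is April 5 and the third is April 19.
17 April 2030 falls between 11 November 2029 and 19 April 2030, so daylight saving is in effect and Otheph Canton is at UTC+09:00.
12:37 Otheph Canton − 9h = 03:37 UTC.
At the standard offset (UTC−07:00), 03:37 UTC − 7h = 20:37 Ethax Zone standard time (rolling into the previous day, 16 April 2030).
Daylight saving runs 9 February – 17 November; the standard-time date in Ethax Zone, 16 April 2030, is inside that window, so Ethax Zone is at UTC−06:00.
03:37 UTC − 6h = 21:37 Ethax Zone (rolling into the previous day, 16 April 2030).

21:37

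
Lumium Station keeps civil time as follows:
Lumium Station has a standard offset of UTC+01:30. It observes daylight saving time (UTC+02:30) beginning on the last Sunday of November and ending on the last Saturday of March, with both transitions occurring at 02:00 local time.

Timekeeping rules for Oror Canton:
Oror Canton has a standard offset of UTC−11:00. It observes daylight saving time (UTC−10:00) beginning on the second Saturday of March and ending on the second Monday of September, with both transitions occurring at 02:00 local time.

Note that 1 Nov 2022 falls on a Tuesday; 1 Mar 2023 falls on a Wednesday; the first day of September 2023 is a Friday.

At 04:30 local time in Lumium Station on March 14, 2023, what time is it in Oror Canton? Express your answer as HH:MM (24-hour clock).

1 November 2022 is a Tuesday, so Sundays fall on 6, 13, 20, 27; the last is November 27.
1 March 2023 is a Wednesday, so Saturdays fall on 4, 11, 18, 25; the last is March 25.
Daylight saving runs 27 November 2022 – 25 March 2023; March 14, 2023 is inside that window, so Lumium Station is at UTC+02:30.
04:30 Lumium Station − 2h30m = 02:00 UTC.
1 March 2023 is a Wednesday, so the first Saturday is March 4 and the second is March 11.
1 September 2023 is a Friday, so the first Monday is September 4 and the second is September 11.
At the standard offset (UTC−11:00), 02:00 UTC − 11h = 15:00 Oror Canton standard time (rolling into the previous day, 13 March 2023).
Daylight saving runs 11 March – 11 September; the standard-time date in Oror Canton, March 13, 2023, is inside that window, so Oror Canton is at UTC−10:00.
02:00 UTC − 10h = 16:00 Oror Canton (rolling into the previous day, 13 March 2023).

16:00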